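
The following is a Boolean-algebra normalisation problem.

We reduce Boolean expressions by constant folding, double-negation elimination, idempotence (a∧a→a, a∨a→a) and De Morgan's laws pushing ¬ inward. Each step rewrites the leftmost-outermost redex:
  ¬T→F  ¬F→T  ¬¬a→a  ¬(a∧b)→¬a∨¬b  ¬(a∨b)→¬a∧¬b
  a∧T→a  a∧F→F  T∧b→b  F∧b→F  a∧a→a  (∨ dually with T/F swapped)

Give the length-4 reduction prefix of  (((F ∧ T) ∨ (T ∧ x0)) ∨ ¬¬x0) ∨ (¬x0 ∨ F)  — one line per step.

  start: (((F ∧ T) ∨ (T ∧ x0)) ∨ ¬¬x0) ∨ (¬x0 ∨ F)
  [1] ((F ∨ (T ∧ x0)) ∨ ¬¬x0) ∨ (¬x0 ∨ F)
  [2] ((T ∧ x0) ∨ ¬¬x0) ∨ (¬x0 ∨ F)
  [3] (x0 ∨ ¬¬x0) ∨ (¬x0 ∨ F)
  [4] (x0 ∨ x0) ∨ (¬x0 ∨ F)

Answer: after 4 steps: (x0 ∨ x0) ∨ (¬x0 ∨ F)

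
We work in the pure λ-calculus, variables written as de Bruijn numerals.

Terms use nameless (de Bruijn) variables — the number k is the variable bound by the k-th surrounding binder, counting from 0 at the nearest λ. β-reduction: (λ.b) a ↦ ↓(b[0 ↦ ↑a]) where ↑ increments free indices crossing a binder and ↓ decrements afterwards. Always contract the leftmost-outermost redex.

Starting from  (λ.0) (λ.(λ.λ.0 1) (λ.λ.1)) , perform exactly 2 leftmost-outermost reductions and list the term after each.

  start: (λ.0) (λ.(λ.λ.0 1) (λ.λ.1))
  step 1: λ.(λ.λ.0 1) (λ.λ.1)
  step 2: λ.λ.0 (λ.λ.1)

Answer: after 2 steps: λ.λ.0 (λ.λ.1)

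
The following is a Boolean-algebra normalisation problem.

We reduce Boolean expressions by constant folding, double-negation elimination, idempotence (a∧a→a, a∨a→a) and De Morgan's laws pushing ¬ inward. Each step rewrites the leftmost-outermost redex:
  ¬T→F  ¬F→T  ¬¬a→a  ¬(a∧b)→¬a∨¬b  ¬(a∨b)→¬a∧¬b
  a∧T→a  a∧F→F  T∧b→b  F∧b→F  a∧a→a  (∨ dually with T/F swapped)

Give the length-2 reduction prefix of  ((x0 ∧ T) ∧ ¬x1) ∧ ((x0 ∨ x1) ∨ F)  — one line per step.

Answer: after 2 steps: (x0 ∧ ¬x1) ∧ (x0 ∨ x1)

Derivation:
  start: ((x0 ∧ T) ∧ ¬x1) ∧ ((x0 ∨ x1) ∨ F)
  step 1: (x0 ∧ ¬x1) ∧ ((x0 ∨ x1) ∨ F)
  step 2: (x0 ∧ ¬x1) ∧ (x0 ∨ x1)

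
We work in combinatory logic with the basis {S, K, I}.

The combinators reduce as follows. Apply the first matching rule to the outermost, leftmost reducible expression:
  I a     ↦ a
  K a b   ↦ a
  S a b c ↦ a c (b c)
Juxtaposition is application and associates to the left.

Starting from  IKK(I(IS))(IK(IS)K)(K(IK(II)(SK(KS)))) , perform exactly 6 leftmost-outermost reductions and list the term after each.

  start: IKK(I(IS))(IK(IS)K)(K(IK(II)(SK(KS))))
  →1  KK(I(IS))(IK(IS)K)(K(IK(II)(SK(KS))))
  →2  K(IK(IS)K)(K(IK(II)(SK(KS))))
  →3  IK(IS)K
  →4  K(IS)K
  →5  IS
  →6  S

Answer: after 6 steps: S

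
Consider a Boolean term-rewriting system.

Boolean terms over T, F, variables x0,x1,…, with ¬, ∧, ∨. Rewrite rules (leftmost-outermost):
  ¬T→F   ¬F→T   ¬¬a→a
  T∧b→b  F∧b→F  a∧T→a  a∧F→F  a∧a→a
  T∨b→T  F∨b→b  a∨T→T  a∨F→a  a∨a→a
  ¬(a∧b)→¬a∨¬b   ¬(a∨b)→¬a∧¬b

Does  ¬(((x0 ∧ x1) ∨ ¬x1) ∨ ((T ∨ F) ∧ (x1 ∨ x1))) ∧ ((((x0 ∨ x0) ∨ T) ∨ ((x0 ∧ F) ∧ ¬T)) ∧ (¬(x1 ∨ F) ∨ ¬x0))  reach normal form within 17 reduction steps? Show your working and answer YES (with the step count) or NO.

  start: ¬(((x0 ∧ x1) ∨ ¬x1) ∨ ((T ∨ F) ∧ (x1 ∨ x1))) ∧ ((((x0 ∨ x0) ∨ T) ∨ ((x0 ∧ F) ∧ ¬T)) ∧ (¬(x1 ∨ F) ∨ ¬x0))
  →1  (¬((x0 ∧ x1) ∨ ¬x1) ∧ ¬((T ∨ F) ∧ (x1 ∨ x1))) ∧ ((((x0 ∨ x0) ∨ T) ∨ ((x0 ∧ F) ∧ ¬T)) ∧ (¬(x1 ∨ F) ∨ ¬x0))
  →2  ((¬(x0 ∧ x1) ∧ ¬¬x1) ∧ ¬((T ∨ F) ∧ (x1 ∨ x1))) ∧ ((((x0 ∨ x0) ∨ T) ∨ ((x0 ∧ F) ∧ ¬T)) ∧ (¬(x1 ∨ F) ∨ ¬x0))
  →3  (((¬x0 ∨ ¬x1) ∧ ¬¬x1) ∧ ¬((T ∨ F) ∧ (x1 ∨ x1))) ∧ ((((x0 ∨ x0) ∨ T) ∨ ((x0 ∧ F) ∧ ¬T)) ∧ (¬(x1 ∨ F) ∨ ¬x0))
  →4  (((¬x0 ∨ ¬x1) ∧ x1) ∧ ¬((T ∨ F) ∧ (x1 ∨ x1))) ∧ ((((x0 ∨ x0) ∨ T) ∨ ((x0 ∧ F) ∧ ¬T)) ∧ (¬(x1 ∨ F) ∨ ¬x0))
  →5  (((¬x0 ∨ ¬x1) ∧ x1) ∧ (¬(T ∨ F) ∨ ¬(x1 ∨ x1))) ∧ ((((x0 ∨ x0) ∨ T) ∨ ((x0 ∧ F) ∧ ¬T)) ∧ (¬(x1 ∨ F) ∨ ¬x0))
  →6  (((¬x0 ∨ ¬x1) ∧ x1) ∧ ((¬T ∧ ¬F) ∨ ¬(x1 ∨ x1))) ∧ ((((x0 ∨ x0) ∨ T) ∨ ((x0 ∧ F) ∧ ¬T)) ∧ (¬(x1 ∨ F) ∨ ¬x0))
  →7  (((¬x0 ∨ ¬x1) ∧ x1) ∧ ((F ∧ ¬F) ∨ ¬(x1 ∨ x1))) ∧ ((((x0 ∨ x0) ∨ T) ∨ ((x0 ∧ F) ∧ ¬T)) ∧ (¬(x1 ∨ F) ∨ ¬x0))
  →8  (((¬x0 ∨ ¬x1) ∧ x1) ∧ (F ∨ ¬(x1 ∨ x1))) ∧ ((((x0 ∨ x0) ∨ T) ∨ ((x0 ∧ F) ∧ ¬T)) ∧ (¬(x1 ∨ F) ∨ ¬x0))
  →9  (((¬x0 ∨ ¬x1) ∧ x1) ∧ ¬(x1 ∨ x1)) ∧ ((((x0 ∨ x0) ∨ T) ∨ ((x0 ∧ F) ∧ ¬T)) ∧ (¬(x1 ∨ F) ∨ ¬x0))
  →10  (((¬x0 ∨ ¬x1) ∧ x1) ∧ (¬x1 ∧ ¬x1)) ∧ ((((x0 ∨ x0) ∨ T) ∨ ((x0 ∧ F) ∧ ¬T)) ∧ (¬(x1 ∨ F) ∨ ¬x0))
  →11  (((¬x0 ∨ ¬x1) ∧ x1) ∧ ¬x1) ∧ ((((x0 ∨ x0) ∨ T) ∨ ((x0 ∧ F) ∧ ¬T)) ∧ (¬(x1 ∨ F) ∨ ¬x0))
  →12  (((¬x0 ∨ ¬x1) ∧ x1) ∧ ¬x1) ∧ ((T ∨ ((x0 ∧ F) ∧ ¬T)) ∧ (¬(x1 ∨ F) ∨ ¬x0))
  →13  (((¬x0 ∨ ¬x1) ∧ x1) ∧ ¬x1) ∧ (T ∧ (¬(x1 ∨ F) ∨ ¬x0))
  →14  (((¬x0 ∨ ¬x1) ∧ x1) ∧ ¬x1) ∧ (¬(x1 ∨ F) ∨ ¬x0)
  →15  (((¬x0 ∨ ¬x1) ∧ x1) ∧ ¬x1) ∧ ((¬x1 ∧ ¬F) ∨ ¬x0)
  →16  (((¬x0 ∨ ¬x1) ∧ x1) ∧ ¬x1) ∧ ((¬x1 ∧ T) ∨ ¬x0)
  →17  (((¬x0 ∨ ¬x1) ∧ x1) ∧ ¬x1) ∧ (¬x1 ∨ ¬x0)

Answer: YES — reaches normal form (((¬x0 ∨ ¬x1) ∧ x1) ∧ ¬x1) ∧ (¬x1 ∨ ¬x0) in 17 ≤ 17 steps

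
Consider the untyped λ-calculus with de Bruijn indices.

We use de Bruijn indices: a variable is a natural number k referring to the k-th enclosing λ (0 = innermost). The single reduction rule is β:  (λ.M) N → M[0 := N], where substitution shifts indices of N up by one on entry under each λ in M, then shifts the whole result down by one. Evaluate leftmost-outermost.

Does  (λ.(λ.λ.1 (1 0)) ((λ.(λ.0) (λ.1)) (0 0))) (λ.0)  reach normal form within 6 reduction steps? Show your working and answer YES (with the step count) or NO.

Answer: YES — reaches normal form λ.λ.0 in 6 ≤ 6 steps

Working:
  start: (λ.(λ.λ.1 (1 0)) ((λ.(λ.0) (λ.1)) (0 0))) (λ.0)
  →1  (λ.λ.1 (1 0)) ((λ.(λ.0) (λ.1)) ((λ.0) (λ.0)))
  →2  λ.(λ.(λ.0) (λ.1)) ((λ.0) (λ.0)) ((λ.(λ.0) (λ.1)) ((λ.0) (λ.0)) 0)
  →3  λ.(λ.0) (λ.(λ.0) (λ.0)) ((λ.(λ.0) (λ.1)) ((λ.0) (λ.0)) 0)
  →4  λ.(λ.(λ.0) (λ.0)) ((λ.(λ.0) (λ.1)) ((λ.0) (λ.0)) 0)
  →5  λ.(λ.0) (λ.0)
  →6  λ.λ.0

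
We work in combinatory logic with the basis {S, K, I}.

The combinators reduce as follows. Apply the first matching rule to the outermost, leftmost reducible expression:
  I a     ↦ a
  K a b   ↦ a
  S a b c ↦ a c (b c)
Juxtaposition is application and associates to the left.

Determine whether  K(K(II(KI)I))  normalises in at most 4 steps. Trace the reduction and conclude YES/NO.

  start: K(K(II(KI)I))
  →1  K(K(I(KI)I))
  →2  K(K(KII))
  →3  K(KI)

Answer: YES — reaches normal form K(KI) in 3 ≤ 4 steps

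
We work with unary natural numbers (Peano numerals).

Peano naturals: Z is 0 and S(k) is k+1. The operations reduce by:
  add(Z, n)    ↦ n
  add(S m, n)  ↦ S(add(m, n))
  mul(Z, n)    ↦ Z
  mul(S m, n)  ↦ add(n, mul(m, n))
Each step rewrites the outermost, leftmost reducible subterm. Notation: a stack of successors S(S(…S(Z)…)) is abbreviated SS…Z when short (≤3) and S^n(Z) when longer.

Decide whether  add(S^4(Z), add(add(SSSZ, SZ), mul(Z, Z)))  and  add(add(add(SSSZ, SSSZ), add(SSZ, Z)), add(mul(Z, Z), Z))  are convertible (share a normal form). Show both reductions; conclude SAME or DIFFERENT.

Term A:
  start: add(S^4(Z), add(add(SSSZ, SZ), mul(Z, Z)))
  →1  S(add(SSSZ, add(add(SSSZ, SZ), mul(Z, Z))))
  →2  S(S(add(SSZ, add(add(SSSZ, SZ), mul(Z, Z)))))
  →3  S(S(S(add(SZ, add(add(SSSZ, SZ), mul(Z, Z))))))
  →4  S(S(S(S(add(Z, add(add(SSSZ, SZ), mul(Z, Z)))))))
  →5  S(S(S(S(add(add(SSSZ, SZ), mul(Z, Z))))))
  →6  S(S(S(S(add(S(add(SSZ, SZ)), mul(Z, Z))))))
  →7  S(S(S(S(S(add(add(SSZ, SZ), mul(Z, Z)))))))
  →8  S(S(S(S(S(add(S(add(SZ, SZ)), mul(Z, Z)))))))
  →9  S(S(S(S(S(S(add(add(SZ, SZ), mul(Z, Z))))))))
  →10  S(S(S(S(S(S(add(S(add(Z, SZ)), mul(Z, Z))))))))
  →11  S(S(S(S(S(S(S(add(add(Z, SZ), mul(Z, Z)))))))))
  →12  S(S(S(S(S(S(S(add(SZ, mul(Z, Z)))))))))
  →13  S(S(S(S(S(S(S(S(add(Z, mul(Z, Z))))))))))
  →14  S(S(S(S(S(S(S(S(mul(Z, Z)))))))))
  →15  S^8(Z)

Term B:
  start: add(add(add(SSSZ, SSSZ), add(SSZ, Z)), add(mul(Z, Z), Z))
  →1  add(add(S(add(SSZ, SSSZ)), add(SSZ, Z)), add(mul(Z, Z), Z))
  →2  add(S(add(add(SSZ, SSSZ), add(SSZ, Z))), add(mul(Z, Z), Z))
  →3  S(add(add(add(SSZ, SSSZ), add(SSZ, Z)), add(mul(Z, Z), Z)))
  →4  S(add(add(S(add(SZ, SSSZ)), add(SSZ, Z)), add(mul(Z, Z), Z)))
  →5  S(add(S(add(add(SZ, SSSZ), add(SSZ, Z))), add(mul(Z, Z), Z)))
  →6  S(S(add(add(add(SZ, SSSZ), add(SSZ, Z)), add(mul(Z, Z), Z))))
  →7  S(S(add(add(S(add(Z, SSSZ)), add(SSZ, Z)), add(mul(Z, Z), Z))))
  →8  S(S(add(S(add(add(Z, SSSZ), add(SSZ, Z))), add(mul(Z, Z), Z))))
  →9  S(S(S(add(add(add(Z, SSSZ), add(SSZ, Z)), add(mul(Z, Z), Z)))))
  →10  S(S(S(add(add(SSSZ, add(SSZ, Z)), add(mul(Z, Z), Z)))))
  →11  S(S(S(add(S(add(SSZ, add(SSZ, Z))), add(mul(Z, Z), Z)))))
  →12  S(S(S(S(add(add(SSZ, add(SSZ, Z)), add(mul(Z, Z), Z))))))
  →13  S(S(S(S(add(S(add(SZ, add(SSZ, Z))), add(mul(Z, Z), Z))))))
  →14  S(S(S(S(S(add(add(SZ, add(SSZ, Z)), add(mul(Z, Z), Z)))))))
  →15  S(S(S(S(S(add(S(add(Z, add(SSZ, Z))), add(mul(Z, Z), Z)))))))
  →16  S(S(S(S(S(S(add(add(Z, add(SSZ, Z)), add(mul(Z, Z), Z))))))))
  →17  S(S(S(S(S(S(add(add(SSZ, Z), add(mul(Z, Z), Z))))))))
  →18  S(S(S(S(S(S(add(S(add(SZ, Z)), add(mul(Z, Z), Z))))))))
  →19  S(S(S(S(S(S(S(add(add(SZ, Z), add(mul(Z, Z), Z)))))))))
  →20  S(S(S(S(S(S(S(add(S(add(Z, Z)), add(mul(Z, Z), Z)))))))))
  →21  S(S(S(S(S(S(S(S(add(add(Z, Z), add(mul(Z, Z), Z))))))))))
  →22  S(S(S(S(S(S(S(S(add(Z, add(mul(Z, Z), Z))))))))))
  →23  S(S(S(S(S(S(S(S(add(mul(Z, Z), Z)))))))))
  →24  S(S(S(S(S(S(S(S(add(Z, Z)))))))))
  →25  S^8(Z)

Answer: SAME — A ⇓ S^8(Z), B ⇓ S^8(Z)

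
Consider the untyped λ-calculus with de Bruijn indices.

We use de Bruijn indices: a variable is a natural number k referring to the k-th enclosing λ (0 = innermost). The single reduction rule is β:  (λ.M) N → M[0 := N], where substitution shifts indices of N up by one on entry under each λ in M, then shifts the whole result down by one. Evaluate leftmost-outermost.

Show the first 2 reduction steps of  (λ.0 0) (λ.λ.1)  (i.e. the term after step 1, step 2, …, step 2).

Answer: after 2 steps: λ.λ.λ.1

Derivation:
  start: (λ.0 0) (λ.λ.1)
  →1  (λ.λ.1) (λ.λ.1)
  →2  λ.λ.λ.1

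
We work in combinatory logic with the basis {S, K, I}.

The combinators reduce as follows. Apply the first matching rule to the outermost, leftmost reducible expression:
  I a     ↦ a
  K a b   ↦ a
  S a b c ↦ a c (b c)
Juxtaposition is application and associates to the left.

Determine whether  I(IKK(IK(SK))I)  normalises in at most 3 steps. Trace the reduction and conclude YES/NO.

  start: I(IKK(IK(SK))I)
  →1  IKK(IK(SK))I
  →2  KK(IK(SK))I
  →3  KI

Answer: YES — reaches normal form KI in 3 ≤ 3 steps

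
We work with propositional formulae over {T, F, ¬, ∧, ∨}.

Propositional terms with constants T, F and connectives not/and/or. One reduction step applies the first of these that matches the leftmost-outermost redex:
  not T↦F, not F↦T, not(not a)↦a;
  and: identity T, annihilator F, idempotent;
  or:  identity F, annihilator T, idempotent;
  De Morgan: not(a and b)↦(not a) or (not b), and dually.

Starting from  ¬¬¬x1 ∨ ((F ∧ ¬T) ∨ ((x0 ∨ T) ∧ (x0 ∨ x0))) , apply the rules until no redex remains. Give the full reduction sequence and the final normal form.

  start: ¬¬¬x1 ∨ ((F ∧ ¬T) ∨ ((x0 ∨ T) ∧ (x0 ∨ x0)))
  step 1: ¬x1 ∨ ((F ∧ ¬T) ∨ ((x0 ∨ T) ∧ (x0 ∨ x0)))
  step 2: ¬x1 ∨ (F ∨ ((x0 ∨ T) ∧ (x0 ∨ x0)))
  step 3: ¬x1 ∨ ((x0 ∨ T) ∧ (x0 ∨ x0))
  step 4: ¬x1 ∨ (T ∧ (x0 ∨ x0))
  step 5: ¬x1 ∨ (x0 ∨ x0)
  step 6: ¬x1 ∨ x0

Answer: normal form = ¬x1 ∨ x0  (in 6 steps)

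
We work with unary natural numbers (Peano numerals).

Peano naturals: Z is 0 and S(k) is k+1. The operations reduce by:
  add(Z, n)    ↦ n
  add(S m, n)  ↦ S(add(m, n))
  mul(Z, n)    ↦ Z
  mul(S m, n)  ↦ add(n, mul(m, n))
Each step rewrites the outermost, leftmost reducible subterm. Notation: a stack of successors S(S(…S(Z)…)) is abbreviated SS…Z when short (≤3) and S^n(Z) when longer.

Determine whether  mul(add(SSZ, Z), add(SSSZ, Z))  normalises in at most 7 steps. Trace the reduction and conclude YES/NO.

  start: mul(add(SSZ, Z), add(SSSZ, Z))
  →1  mul(S(add(SZ, Z)), add(SSSZ, Z))
  →2  add(add(SSSZ, Z), mul(add(SZ, Z), add(SSSZ, Z)))
  →3  add(S(add(SSZ, Z)), mul(add(SZ, Z), add(SSSZ, Z)))
  →4  S(add(add(SSZ, Z), mul(add(SZ, Z), add(SSSZ, Z))))
  →5  S(add(S(add(SZ, Z)), mul(add(SZ, Z), add(SSSZ, Z))))
  →6  S(S(add(add(SZ, Z), mul(add(SZ, Z), add(SSSZ, Z)))))
  →7  S(S(add(S(add(Z, Z)), mul(add(SZ, Z), add(SSSZ, Z)))))

Answer: NO — after 7 steps the term is S(S(add(S(add(Z, Z)), mul(add(SZ, Z), add(SSSZ, Z))))), not yet normal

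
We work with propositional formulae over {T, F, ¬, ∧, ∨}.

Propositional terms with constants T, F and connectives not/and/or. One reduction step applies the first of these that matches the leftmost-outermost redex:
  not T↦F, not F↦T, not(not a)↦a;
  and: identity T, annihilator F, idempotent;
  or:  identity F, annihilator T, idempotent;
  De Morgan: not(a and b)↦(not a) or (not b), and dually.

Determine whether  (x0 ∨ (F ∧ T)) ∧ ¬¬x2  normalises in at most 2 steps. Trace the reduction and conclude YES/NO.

  start: (x0 ∨ (F ∧ T)) ∧ ¬¬x2
  →1  (x0 ∨ F) ∧ ¬¬x2
  →2  x0 ∧ ¬¬x2

Answer: NO — after 2 steps the term is x0 ∧ ¬¬x2, not yet normal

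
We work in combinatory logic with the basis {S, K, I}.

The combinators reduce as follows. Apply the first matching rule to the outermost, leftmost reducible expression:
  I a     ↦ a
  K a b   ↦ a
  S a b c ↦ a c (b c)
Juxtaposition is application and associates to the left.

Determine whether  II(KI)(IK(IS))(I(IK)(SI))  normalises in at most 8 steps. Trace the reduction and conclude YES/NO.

Answer: YES — reaches normal form K(SI) in 6 ≤ 8 steps

Reduction:
  start: II(KI)(IK(IS))(I(IK)(SI))
  →1  I(KI)(IK(IS))(I(IK)(SI))
  →2  KI(IK(IS))(I(IK)(SI))
  →3  I(I(IK)(SI))
  →4  I(IK)(SI)
  →5  IK(SI)
  →6  K(SI)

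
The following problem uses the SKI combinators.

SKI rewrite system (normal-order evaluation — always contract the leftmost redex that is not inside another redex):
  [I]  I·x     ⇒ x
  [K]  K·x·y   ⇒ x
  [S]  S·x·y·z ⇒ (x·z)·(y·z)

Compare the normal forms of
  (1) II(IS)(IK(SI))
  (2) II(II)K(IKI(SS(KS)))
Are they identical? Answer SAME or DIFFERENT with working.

Answer: DIFFERENT — A ⇓ S(K(SI)), B ⇓ KI

Reduction:
Term A:
  start: II(IS)(IK(SI))
  [1] I(IS)(IK(SI))
  [2] IS(IK(SI))
  [3] S(IK(SI))
  [4] S(K(SI))

Term B:
  start: II(II)K(IKI(SS(KS)))
  [1] I(II)K(IKI(SS(KS)))
  [2] IIK(IKI(SS(KS)))
  [3] IK(IKI(SS(KS)))
  [4] K(IKI(SS(KS)))
  [5] K(KI(SS(KS)))
  [6] KI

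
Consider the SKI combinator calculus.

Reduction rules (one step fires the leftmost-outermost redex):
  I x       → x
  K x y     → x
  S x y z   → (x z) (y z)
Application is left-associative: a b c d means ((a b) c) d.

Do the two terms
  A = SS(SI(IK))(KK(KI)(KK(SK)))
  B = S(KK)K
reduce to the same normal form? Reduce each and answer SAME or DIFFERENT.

Answer: SAME — A ⇓ S(KK)K, B ⇓ S(KK)K

Working:
Term A:
  start: SS(SI(IK))(KK(KI)(KK(SK)))
  →1  S(KK(KI)(KK(SK)))(SI(IK)(KK(KI)(KK(SK))))
  →2  S(K(KK(SK)))(SI(IK)(KK(KI)(KK(SK))))
  →3  S(KK)(SI(IK)(KK(KI)(KK(SK))))
  →4  S(KK)(I(KK(KI)(KK(SK)))(IK(KK(KI)(KK(SK)))))
  →5  S(KK)(KK(KI)(KK(SK))(IK(KK(KI)(KK(SK)))))
  →6  S(KK)(K(KK(SK))(IK(KK(KI)(KK(SK)))))
  →7  S(KK)(KK(SK))
  →8  S(KK)K

Term B:
  start: S(KK)K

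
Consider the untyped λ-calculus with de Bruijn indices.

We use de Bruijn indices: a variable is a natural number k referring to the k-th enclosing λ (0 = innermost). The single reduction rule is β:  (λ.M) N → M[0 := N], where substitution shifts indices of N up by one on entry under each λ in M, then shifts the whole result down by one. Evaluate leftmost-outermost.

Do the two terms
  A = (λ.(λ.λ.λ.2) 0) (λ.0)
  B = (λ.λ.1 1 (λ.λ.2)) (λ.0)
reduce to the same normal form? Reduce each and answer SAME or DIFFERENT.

Term A:
  start: (λ.(λ.λ.λ.2) 0) (λ.0)
  →1  (λ.λ.λ.2) (λ.0)
  →2  λ.λ.λ.0

Term B:
  start: (λ.λ.1 1 (λ.λ.2)) (λ.0)
  →1  λ.(λ.0) (λ.0) (λ.λ.2)
  →2  λ.(λ.0) (λ.λ.2)
  →3  λ.λ.λ.2

Answer: DIFFERENT — A ⇓ λ.λ.λ.0, B ⇓ λ.λ.λ.2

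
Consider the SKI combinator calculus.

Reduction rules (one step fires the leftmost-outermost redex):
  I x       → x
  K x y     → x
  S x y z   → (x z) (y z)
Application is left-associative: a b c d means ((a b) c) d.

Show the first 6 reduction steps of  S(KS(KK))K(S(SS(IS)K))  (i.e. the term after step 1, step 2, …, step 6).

Answer: after 6 steps: S(S(SK(SK)))(K(S(SK(SK))))

Reduction:
  start: S(KS(KK))K(S(SS(IS)K))
  →1  KS(KK)(S(SS(IS)K))(K(S(SS(IS)K)))
  →2  S(S(SS(IS)K))(K(S(SS(IS)K)))
  →3  S(S(SK(ISK)))(K(S(SS(IS)K)))
  →4  S(S(SK(SK)))(K(S(SS(IS)K)))
  →5  S(S(SK(SK)))(K(S(SK(ISK))))
  →6  S(S(SK(SK)))(K(S(SK(SK))))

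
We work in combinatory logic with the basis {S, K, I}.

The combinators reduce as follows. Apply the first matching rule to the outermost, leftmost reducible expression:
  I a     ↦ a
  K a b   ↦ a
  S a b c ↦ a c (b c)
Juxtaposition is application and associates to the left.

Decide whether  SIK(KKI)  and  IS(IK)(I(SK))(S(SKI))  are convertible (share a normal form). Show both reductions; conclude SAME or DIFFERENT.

Answer: DIFFERENT — A ⇓ K(KK), B ⇓ S(SKI)

Working:
Term A:
  start: SIK(KKI)
  [1] I(KKI)(K(KKI))
  [2] KKI(K(KKI))
  [3] K(K(KKI))
  [4] K(KK)

Term B:
  start: IS(IK)(I(SK))(S(SKI))
  [1] S(IK)(I(SK))(S(SKI))
  [2] IK(S(SKI))(I(SK)(S(SKI)))
  [3] K(S(SKI))(I(SK)(S(SKI)))
  [4] S(SKI)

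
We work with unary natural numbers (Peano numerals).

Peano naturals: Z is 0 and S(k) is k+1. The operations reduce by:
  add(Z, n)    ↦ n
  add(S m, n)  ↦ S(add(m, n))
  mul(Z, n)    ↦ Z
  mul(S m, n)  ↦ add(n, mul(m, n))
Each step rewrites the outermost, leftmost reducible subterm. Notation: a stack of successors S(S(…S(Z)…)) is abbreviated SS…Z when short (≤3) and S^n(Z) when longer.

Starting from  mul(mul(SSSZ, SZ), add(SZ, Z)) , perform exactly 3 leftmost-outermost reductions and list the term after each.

  start: mul(mul(SSSZ, SZ), add(SZ, Z))
  step 1: mul(add(SZ, mul(SSZ, SZ)), add(SZ, Z))
  step 2: mul(S(add(Z, mul(SSZ, SZ))), add(SZ, Z))
  step 3: add(add(SZ, Z), mul(add(Z, mul(SSZ, SZ)), add(SZ, Z)))

Answer: after 3 steps: add(add(SZ, Z), mul(add(Z, mul(SSZ, SZ)), add(SZ, Z)))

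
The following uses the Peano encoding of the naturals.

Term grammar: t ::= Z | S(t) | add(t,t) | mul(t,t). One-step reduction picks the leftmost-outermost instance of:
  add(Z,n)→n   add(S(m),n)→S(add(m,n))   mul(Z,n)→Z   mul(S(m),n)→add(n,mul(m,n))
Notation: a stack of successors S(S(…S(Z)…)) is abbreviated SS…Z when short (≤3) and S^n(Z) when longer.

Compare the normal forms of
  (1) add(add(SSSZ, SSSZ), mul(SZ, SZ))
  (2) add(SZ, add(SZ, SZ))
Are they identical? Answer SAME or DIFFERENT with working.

Answer: DIFFERENT — A ⇓ S^7(Z), B ⇓ SSSZ

Reduction:
Term A:
  start: add(add(SSSZ, SSSZ), mul(SZ, SZ))
  [1] add(S(add(SSZ, SSSZ)), mul(SZ, SZ))
  [2] S(add(add(SSZ, SSSZ), mul(SZ, SZ)))
  [3] S(add(S(add(SZ, SSSZ)), mul(SZ, SZ)))
  [4] S(S(add(add(SZ, SSSZ), mul(SZ, SZ))))
  [5] S(S(add(S(add(Z, SSSZ)), mul(SZ, SZ))))
  [6] S(S(S(add(add(Z, SSSZ), mul(SZ, SZ)))))
  [7] S(S(S(add(SSSZ, mul(SZ, SZ)))))
  [8] S(S(S(S(add(SSZ, mul(SZ, SZ))))))
  [9] S(S(S(S(S(add(SZ, mul(SZ, SZ)))))))
  [10] S(S(S(S(S(S(add(Z, mul(SZ, SZ))))))))
  [11] S(S(S(S(S(S(mul(SZ, SZ)))))))
  [12] S(S(S(S(S(S(add(SZ, mul(Z, SZ))))))))
  [13] S(S(S(S(S(S(S(add(Z, mul(Z, SZ)))))))))
  [14] S(S(S(S(S(S(S(mul(Z, SZ))))))))
  [15] S^7(Z)

Term B:
  start: add(SZ, add(SZ, SZ))
  [1] S(add(Z, add(SZ, SZ)))
  [2] S(add(SZ, SZ))
  [3] S(S(add(Z, SZ)))
  [4] SSSZ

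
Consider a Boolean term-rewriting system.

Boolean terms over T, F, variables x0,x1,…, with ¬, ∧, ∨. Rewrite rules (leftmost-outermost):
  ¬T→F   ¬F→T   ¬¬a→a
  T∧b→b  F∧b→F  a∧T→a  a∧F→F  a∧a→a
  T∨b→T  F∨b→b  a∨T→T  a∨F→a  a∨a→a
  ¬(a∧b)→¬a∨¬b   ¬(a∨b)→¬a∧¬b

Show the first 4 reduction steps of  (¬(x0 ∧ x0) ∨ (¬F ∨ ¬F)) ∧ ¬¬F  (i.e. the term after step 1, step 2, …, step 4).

  start: (¬(x0 ∧ x0) ∨ (¬F ∨ ¬F)) ∧ ¬¬F
  →1  ((¬x0 ∨ ¬x0) ∨ (¬F ∨ ¬F)) ∧ ¬¬F
  →2  (¬x0 ∨ (¬F ∨ ¬F)) ∧ ¬¬F
  →3  (¬x0 ∨ ¬F) ∧ ¬¬F
  →4  (¬x0 ∨ T) ∧ ¬¬F

Answer: after 4 steps: (¬x0 ∨ T) ∧ ¬¬F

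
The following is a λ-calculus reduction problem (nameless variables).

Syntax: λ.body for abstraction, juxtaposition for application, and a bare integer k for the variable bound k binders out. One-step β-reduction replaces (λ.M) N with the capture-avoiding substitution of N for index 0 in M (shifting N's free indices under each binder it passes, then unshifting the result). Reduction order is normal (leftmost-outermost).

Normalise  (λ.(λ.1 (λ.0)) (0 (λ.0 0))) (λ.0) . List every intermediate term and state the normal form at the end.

Answer: normal form = λ.0  (in 3 steps)

Derivation:
  start: (λ.(λ.1 (λ.0)) (0 (λ.0 0))) (λ.0)
  [1] (λ.(λ.0) (λ.0)) ((λ.0) (λ.0 0))
  [2] (λ.0) (λ.0)
  [3] λ.0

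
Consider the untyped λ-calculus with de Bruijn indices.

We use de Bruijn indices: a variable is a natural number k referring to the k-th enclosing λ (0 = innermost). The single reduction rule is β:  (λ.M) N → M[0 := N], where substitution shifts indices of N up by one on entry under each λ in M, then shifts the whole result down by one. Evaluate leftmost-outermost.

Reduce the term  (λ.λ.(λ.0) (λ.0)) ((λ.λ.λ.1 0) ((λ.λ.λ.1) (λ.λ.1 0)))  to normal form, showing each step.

Answer: normal form = λ.λ.0  (in 2 steps)

Reduction:
  start: (λ.λ.(λ.0) (λ.0)) ((λ.λ.λ.1 0) ((λ.λ.λ.1) (λ.λ.1 0)))
  →1  λ.(λ.0) (λ.0)
  →2  λ.λ.0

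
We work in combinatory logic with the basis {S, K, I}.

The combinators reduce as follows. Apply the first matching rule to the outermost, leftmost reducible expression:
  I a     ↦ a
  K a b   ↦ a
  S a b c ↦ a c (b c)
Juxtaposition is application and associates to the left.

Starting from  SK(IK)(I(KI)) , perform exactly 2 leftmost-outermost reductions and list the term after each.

  start: SK(IK)(I(KI))
  step 1: K(I(KI))(IK(I(KI)))
  step 2: I(KI)

Answer: after 2 steps: I(KI)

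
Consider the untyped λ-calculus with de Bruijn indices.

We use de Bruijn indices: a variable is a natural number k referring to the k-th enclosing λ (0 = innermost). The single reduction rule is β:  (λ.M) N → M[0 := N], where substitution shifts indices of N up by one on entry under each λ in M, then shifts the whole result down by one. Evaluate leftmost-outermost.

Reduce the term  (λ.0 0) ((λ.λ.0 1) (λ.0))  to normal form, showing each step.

  start: (λ.0 0) ((λ.λ.0 1) (λ.0))
  step 1: (λ.λ.0 1) (λ.0) ((λ.λ.0 1) (λ.0))
  step 2: (λ.0 (λ.0)) ((λ.λ.0 1) (λ.0))
  step 3: (λ.λ.0 1) (λ.0) (λ.0)
  step 4: (λ.0 (λ.0)) (λ.0)
  step 5: (λ.0) (λ.0)
  step 6: λ.0

Answer: normal form = λ.0  (in 6 steps)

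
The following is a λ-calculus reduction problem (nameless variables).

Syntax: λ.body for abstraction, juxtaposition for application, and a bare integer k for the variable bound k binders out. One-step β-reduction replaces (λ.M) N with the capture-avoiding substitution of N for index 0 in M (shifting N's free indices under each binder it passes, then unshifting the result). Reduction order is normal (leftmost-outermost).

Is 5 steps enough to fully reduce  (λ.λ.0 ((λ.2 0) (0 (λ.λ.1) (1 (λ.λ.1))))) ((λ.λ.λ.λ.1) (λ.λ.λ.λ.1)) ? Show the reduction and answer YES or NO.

Answer: YES — reaches normal form λ.0 (λ.λ.1) in 4 ≤ 5 steps

Derivation:
  start: (λ.λ.0 ((λ.2 0) (0 (λ.λ.1) (1 (λ.λ.1))))) ((λ.λ.λ.λ.1) (λ.λ.λ.λ.1))
  →1  λ.0 ((λ.(λ.λ.λ.λ.1) (λ.λ.λ.λ.1) 0) (0 (λ.λ.1) ((λ.λ.λ.λ.1) (λ.λ.λ.λ.1) (λ.λ.1))))
  →2  λ.0 ((λ.λ.λ.λ.1) (λ.λ.λ.λ.1) (0 (λ.λ.1) ((λ.λ.λ.λ.1) (λ.λ.λ.λ.1) (λ.λ.1))))
  →3  λ.0 ((λ.λ.λ.1) (0 (λ.λ.1) ((λ.λ.λ.λ.1) (λ.λ.λ.λ.1) (λ.λ.1))))
  →4  λ.0 (λ.λ.1)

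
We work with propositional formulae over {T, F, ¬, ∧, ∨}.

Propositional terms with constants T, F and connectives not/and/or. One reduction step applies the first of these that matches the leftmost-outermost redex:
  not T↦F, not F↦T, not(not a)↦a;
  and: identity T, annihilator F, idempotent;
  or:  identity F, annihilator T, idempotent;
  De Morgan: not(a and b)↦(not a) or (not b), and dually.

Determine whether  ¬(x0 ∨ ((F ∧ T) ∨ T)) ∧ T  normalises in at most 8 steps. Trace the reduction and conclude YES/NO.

Answer: NO — after 8 steps the term is ¬x0 ∧ F, not yet normal

Derivation:
  start: ¬(x0 ∨ ((F ∧ T) ∨ T)) ∧ T
  [1] ¬(x0 ∨ ((F ∧ T) ∨ T))
  [2] ¬x0 ∧ ¬((F ∧ T) ∨ T)
  [3] ¬x0 ∧ (¬(F ∧ T) ∧ ¬T)
  [4] ¬x0 ∧ ((¬F ∨ ¬T) ∧ ¬T)
  [5] ¬x0 ∧ ((T ∨ ¬T) ∧ ¬T)
  [6] ¬x0 ∧ (T ∧ ¬T)
  [7] ¬x0 ∧ ¬T
  [8] ¬x0 ∧ F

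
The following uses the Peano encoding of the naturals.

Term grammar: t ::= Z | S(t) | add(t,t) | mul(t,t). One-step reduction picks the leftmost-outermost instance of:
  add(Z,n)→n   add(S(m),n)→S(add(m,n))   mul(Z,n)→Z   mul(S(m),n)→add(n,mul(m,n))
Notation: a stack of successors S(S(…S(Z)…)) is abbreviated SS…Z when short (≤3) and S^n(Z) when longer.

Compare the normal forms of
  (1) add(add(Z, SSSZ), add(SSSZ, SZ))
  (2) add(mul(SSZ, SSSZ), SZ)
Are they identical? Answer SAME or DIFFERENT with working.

Term A:
  start: add(add(Z, SSSZ), add(SSSZ, SZ))
  [1] add(SSSZ, add(SSSZ, SZ))
  [2] S(add(SSZ, add(SSSZ, SZ)))
  [3] S(S(add(SZ, add(SSSZ, SZ))))
  [4] S(S(S(add(Z, add(SSSZ, SZ)))))
  [5] S(S(S(add(SSSZ, SZ))))
  [6] S(S(S(S(add(SSZ, SZ)))))
  [7] S(S(S(S(S(add(SZ, SZ))))))
  [8] S(S(S(S(S(S(add(Z, SZ)))))))
  [9] S^7(Z)

Term B:
  start: add(mul(SSZ, SSSZ), SZ)
  [1] add(add(SSSZ, mul(SZ, SSSZ)), SZ)
  [2] add(S(add(SSZ, mul(SZ, SSSZ))), SZ)
  [3] S(add(add(SSZ, mul(SZ, SSSZ)), SZ))
  [4] S(add(S(add(SZ, mul(SZ, SSSZ))), SZ))
  [5] S(S(add(add(SZ, mul(SZ, SSSZ)), SZ)))
  [6] S(S(add(S(add(Z, mul(SZ, SSSZ))), SZ)))
  [7] S(S(S(add(add(Z, mul(SZ, SSSZ)), SZ))))
  [8] S(S(S(add(mul(SZ, SSSZ), SZ))))
  [9] S(S(S(add(add(SSSZ, mul(Z, SSSZ)), SZ))))
  [10] S(S(S(add(S(add(SSZ, mul(Z, SSSZ))), SZ))))
  [11] S(S(S(S(add(add(SSZ, mul(Z, SSSZ)), SZ)))))
  [12] S(S(S(S(add(S(add(SZ, mul(Z, SSSZ))), SZ)))))
  [13] S(S(S(S(S(add(add(SZ, mul(Z, SSSZ)), SZ))))))
  [14] S(S(S(S(S(add(S(add(Z, mul(Z, SSSZ))), SZ))))))
  [15] S(S(S(S(S(S(add(add(Z, mul(Z, SSSZ)), SZ)))))))
  [16] S(S(S(S(S(S(add(mul(Z, SSSZ), SZ)))))))
  [17] S(S(S(S(S(S(add(Z, SZ)))))))
  [18] S^7(Z)

Answer: SAME — A ⇓ S^7(Z), B ⇓ S^7(Z)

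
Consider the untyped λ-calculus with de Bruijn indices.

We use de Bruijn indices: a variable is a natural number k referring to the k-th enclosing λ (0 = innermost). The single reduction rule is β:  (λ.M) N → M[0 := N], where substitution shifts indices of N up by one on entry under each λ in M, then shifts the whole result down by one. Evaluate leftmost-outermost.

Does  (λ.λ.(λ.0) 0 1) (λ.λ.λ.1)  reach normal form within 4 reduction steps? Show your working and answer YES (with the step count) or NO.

Answer: YES — reaches normal form λ.0 (λ.λ.λ.1) in 2 ≤ 4 steps

Working:
  start: (λ.λ.(λ.0) 0 1) (λ.λ.λ.1)
  step 1: λ.(λ.0) 0 (λ.λ.λ.1)
  step 2: λ.0 (λ.λ.λ.1)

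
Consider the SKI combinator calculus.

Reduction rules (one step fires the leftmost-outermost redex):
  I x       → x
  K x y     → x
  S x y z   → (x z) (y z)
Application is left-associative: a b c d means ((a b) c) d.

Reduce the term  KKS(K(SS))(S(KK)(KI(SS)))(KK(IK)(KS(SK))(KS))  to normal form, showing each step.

  start: KKS(K(SS))(S(KK)(KI(SS)))(KK(IK)(KS(SK))(KS))
  →1  K(K(SS))(S(KK)(KI(SS)))(KK(IK)(KS(SK))(KS))
  →2  K(SS)(KK(IK)(KS(SK))(KS))
  →3  SS

Answer: normal form = SS  (in 3 steps)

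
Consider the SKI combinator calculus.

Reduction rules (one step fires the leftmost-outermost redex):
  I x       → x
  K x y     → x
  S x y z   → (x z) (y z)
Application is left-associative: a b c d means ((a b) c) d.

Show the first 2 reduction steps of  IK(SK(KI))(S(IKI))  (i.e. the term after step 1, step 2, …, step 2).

Answer: after 2 steps: SK(KI)

Working:
  start: IK(SK(KI))(S(IKI))
  →1  K(SK(KI))(S(IKI))
  →2  SK(KI)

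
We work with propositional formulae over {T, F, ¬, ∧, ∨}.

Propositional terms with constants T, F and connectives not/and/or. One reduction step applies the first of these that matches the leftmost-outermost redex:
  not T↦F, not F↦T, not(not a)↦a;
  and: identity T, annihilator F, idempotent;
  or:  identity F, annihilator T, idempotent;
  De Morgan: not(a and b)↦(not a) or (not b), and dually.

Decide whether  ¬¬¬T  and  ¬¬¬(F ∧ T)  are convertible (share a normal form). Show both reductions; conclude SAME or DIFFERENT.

Answer: DIFFERENT — A ⇓ F, B ⇓ T

Working:
Term A:
  start: ¬¬¬T
  [1] ¬T
  [2] F

Term B:
  start: ¬¬¬(F ∧ T)
  [1] ¬(F ∧ T)
  [2] ¬F ∨ ¬T
  [3] T ∨ ¬T
  [4] T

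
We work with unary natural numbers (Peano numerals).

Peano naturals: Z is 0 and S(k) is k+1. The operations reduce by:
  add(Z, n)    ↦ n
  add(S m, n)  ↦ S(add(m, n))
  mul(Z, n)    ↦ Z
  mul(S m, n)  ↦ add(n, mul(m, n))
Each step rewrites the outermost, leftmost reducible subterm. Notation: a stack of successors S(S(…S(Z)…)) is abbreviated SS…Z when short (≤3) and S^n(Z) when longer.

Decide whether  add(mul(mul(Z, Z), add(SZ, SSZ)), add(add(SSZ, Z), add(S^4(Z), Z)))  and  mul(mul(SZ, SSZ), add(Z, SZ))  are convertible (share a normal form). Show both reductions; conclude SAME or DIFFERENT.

Answer: DIFFERENT — A ⇓ S^6(Z), B ⇓ SSZ

Working:
Term A:
  start: add(mul(mul(Z, Z), add(SZ, SSZ)), add(add(SSZ, Z), add(S^4(Z), Z)))
  step 1: add(mul(Z, add(SZ, SSZ)), add(add(SSZ, Z), add(S^4(Z), Z)))
  step 2: add(Z, add(add(SSZ, Z), add(S^4(Z), Z)))
  step 3: add(add(SSZ, Z), add(S^4(Z), Z))
  step 4: add(S(add(SZ, Z)), add(S^4(Z), Z))
  step 5: S(add(add(SZ, Z), add(S^4(Z), Z)))
  step 6: S(add(S(add(Z, Z)), add(S^4(Z), Z)))
  step 7: S(S(add(add(Z, Z), add(S^4(Z), Z))))
  step 8: S(S(add(Z, add(S^4(Z), Z))))
  step 9: S(S(add(S^4(Z), Z)))
  step 10: S(S(S(add(SSSZ, Z))))
  step 11: S(S(S(S(add(SSZ, Z)))))
  step 12: S(S(S(S(S(add(SZ, Z))))))
  step 13: S(S(S(S(S(S(add(Z, Z)))))))
  step 14: S^6(Z)

Term B:
  start: mul(mul(SZ, SSZ), add(Z, SZ))
  step 1: mul(add(SSZ, mul(Z, SSZ)), add(Z, SZ))
  step 2: mul(S(add(SZ, mul(Z, SSZ))), add(Z, SZ))
  step 3: add(add(Z, SZ), mul(add(SZ, mul(Z, SSZ)), add(Z, SZ)))
  step 4: add(SZ, mul(add(SZ, mul(Z, SSZ)), add(Z, SZ)))
  step 5: S(add(Z, mul(add(SZ, mul(Z, SSZ)), add(Z, SZ))))
  step 6: S(mul(add(SZ, mul(Z, SSZ)), add(Z, SZ)))
  step 7: S(mul(S(add(Z, mul(Z, SSZ))), add(Z, SZ)))
  step 8: S(add(add(Z, SZ), mul(add(Z, mul(Z, SSZ)), add(Z, SZ))))
  step 9: S(add(SZ, mul(add(Z, mul(Z, SSZ)), add(Z, SZ))))
  step 10: S(S(add(Z, mul(add(Z, mul(Z, SSZ)), add(Z, SZ)))))
  step 11: S(S(mul(add(Z, mul(Z, SSZ)), add(Z, SZ))))
  step 12: S(S(mul(mul(Z, SSZ), add(Z, SZ))))
  step 13: S(S(mul(Z, add(Z, SZ))))
  step 14: SSZ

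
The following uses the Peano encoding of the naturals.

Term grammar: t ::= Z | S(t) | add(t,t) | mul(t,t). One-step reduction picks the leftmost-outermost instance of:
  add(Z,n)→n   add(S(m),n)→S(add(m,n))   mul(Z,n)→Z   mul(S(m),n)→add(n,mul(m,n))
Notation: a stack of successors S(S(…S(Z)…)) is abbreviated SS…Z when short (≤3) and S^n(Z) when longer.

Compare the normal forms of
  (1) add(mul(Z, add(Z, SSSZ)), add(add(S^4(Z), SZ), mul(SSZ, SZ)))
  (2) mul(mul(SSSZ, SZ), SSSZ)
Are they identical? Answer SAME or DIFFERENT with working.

Answer: DIFFERENT — A ⇓ S^7(Z), B ⇓ S^9(Z)

Reduction:
Term A:
  start: add(mul(Z, add(Z, SSSZ)), add(add(S^4(Z), SZ), mul(SSZ, SZ)))
  [1] add(Z, add(add(S^4(Z), SZ), mul(SSZ, SZ)))
  [2] add(add(S^4(Z), SZ), mul(SSZ, SZ))
  [3] add(S(add(SSSZ, SZ)), mul(SSZ, SZ))
  [4] S(add(add(SSSZ, SZ), mul(SSZ, SZ)))
  [5] S(add(S(add(SSZ, SZ)), mul(SSZ, SZ)))
  [6] S(S(add(add(SSZ, SZ), mul(SSZ, SZ))))
  [7] S(S(add(S(add(SZ, SZ)), mul(SSZ, SZ))))
  [8] S(S(S(add(add(SZ, SZ), mul(SSZ, SZ)))))
  [9] S(S(S(add(S(add(Z, SZ)), mul(SSZ, SZ)))))
  [10] S(S(S(S(add(add(Z, SZ), mul(SSZ, SZ))))))
  [11] S(S(S(S(add(SZ, mul(SSZ, SZ))))))
  [12] S(S(S(S(S(add(Z, mul(SSZ, SZ)))))))
  [13] S(S(S(S(S(mul(SSZ, SZ))))))
  [14] S(S(S(S(S(add(SZ, mul(SZ, SZ)))))))
  [15] S(S(S(S(S(S(add(Z, mul(SZ, SZ))))))))
  [16] S(S(S(S(S(S(mul(SZ, SZ)))))))
  [17] S(S(S(S(S(S(add(SZ, mul(Z, SZ))))))))
  [18] S(S(S(S(S(S(S(add(Z, mul(Z, SZ)))))))))
  [19] S(S(S(S(S(S(S(mul(Z, SZ))))))))
  [20] S^7(Z)

Term B:
  start: mul(mul(SSSZ, SZ), SSSZ)
  [1] mul(add(SZ, mul(SSZ, SZ)), SSSZ)
  [2] mul(S(add(Z, mul(SSZ, SZ))), SSSZ)
  [3] add(SSSZ, mul(add(Z, mul(SSZ, SZ)), SSSZ))
  [4] S(add(SSZ, mul(add(Z, mul(SSZ, SZ)), SSSZ)))
  [5] S(S(add(SZ, mul(add(Z, mul(SSZ, SZ)), SSSZ))))
  [6] S(S(S(add(Z, mul(add(Z, mul(SSZ, SZ)), SSSZ)))))
  [7] S(S(S(mul(add(Z, mul(SSZ, SZ)), SSSZ))))
  [8] S(S(S(mul(mul(SSZ, SZ), SSSZ))))
  [9] S(S(S(mul(add(SZ, mul(SZ, SZ)), SSSZ))))
  [10] S(S(S(mul(S(add(Z, mul(SZ, SZ))), SSSZ))))
  [11] S(S(S(add(SSSZ, mul(add(Z, mul(SZ, SZ)), SSSZ)))))
  [12] S(S(S(S(add(SSZ, mul(add(Z, mul(SZ, SZ)), SSSZ))))))
  [13] S(S(S(S(S(add(SZ, mul(add(Z, mul(SZ, SZ)), SSSZ)))))))
  [14] S(S(S(S(S(S(add(Z, mul(add(Z, mul(SZ, SZ)), SSSZ))))))))
  [15] S(S(S(S(S(S(mul(add(Z, mul(SZ, SZ)), SSSZ)))))))
  [16] S(S(S(S(S(S(mul(mul(SZ, SZ), SSSZ)))))))
  [17] S(S(S(S(S(S(mul(add(SZ, mul(Z, SZ)), SSSZ)))))))
  [18] S(S(S(S(S(S(mul(S(add(Z, mul(Z, SZ))), SSSZ)))))))
  [19] S(S(S(S(S(S(add(SSSZ, mul(add(Z, mul(Z, SZ)), SSSZ))))))))
  [20] S(S(S(S(S(S(S(add(SSZ, mul(add(Z, mul(Z, SZ)), SSSZ)))))))))
  [21] S(S(S(S(S(S(S(S(add(SZ, mul(add(Z, mul(Z, SZ)), SSSZ))))))))))
  [22] S(S(S(S(S(S(S(S(S(add(Z, mul(add(Z, mul(Z, SZ)), SSSZ)))))))))))
  [23] S(S(S(S(S(S(S(S(S(mul(add(Z, mul(Z, SZ)), SSSZ))))))))))
  [24] S(S(S(S(S(S(S(S(S(mul(mul(Z, SZ), SSSZ))))))))))
  [25] S(S(S(S(S(S(S(S(S(mul(Z, SSSZ))))))))))
  [26] S^9(Z)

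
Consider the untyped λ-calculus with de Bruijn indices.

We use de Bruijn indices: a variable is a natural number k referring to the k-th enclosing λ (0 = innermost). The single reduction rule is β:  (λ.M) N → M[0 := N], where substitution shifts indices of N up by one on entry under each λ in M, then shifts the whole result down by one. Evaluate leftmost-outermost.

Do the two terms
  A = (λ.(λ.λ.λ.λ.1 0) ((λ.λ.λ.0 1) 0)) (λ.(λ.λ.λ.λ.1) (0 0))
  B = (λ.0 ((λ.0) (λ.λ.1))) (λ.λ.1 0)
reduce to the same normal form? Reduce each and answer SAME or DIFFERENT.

Term A:
  start: (λ.(λ.λ.λ.λ.1 0) ((λ.λ.λ.0 1) 0)) (λ.(λ.λ.λ.λ.1) (0 0))
  →1  (λ.λ.λ.λ.1 0) ((λ.λ.λ.0 1) (λ.(λ.λ.λ.λ.1) (0 0)))
  →2  λ.λ.λ.1 0

Term B:
  start: (λ.0 ((λ.0) (λ.λ.1))) (λ.λ.1 0)
  →1  (λ.λ.1 0) ((λ.0) (λ.λ.1))
  →2  λ.(λ.0) (λ.λ.1) 0
  →3  λ.(λ.λ.1) 0
  →4  λ.λ.1

Answer: DIFFERENT — A ⇓ λ.λ.λ.1 0, B ⇓ λ.λ.1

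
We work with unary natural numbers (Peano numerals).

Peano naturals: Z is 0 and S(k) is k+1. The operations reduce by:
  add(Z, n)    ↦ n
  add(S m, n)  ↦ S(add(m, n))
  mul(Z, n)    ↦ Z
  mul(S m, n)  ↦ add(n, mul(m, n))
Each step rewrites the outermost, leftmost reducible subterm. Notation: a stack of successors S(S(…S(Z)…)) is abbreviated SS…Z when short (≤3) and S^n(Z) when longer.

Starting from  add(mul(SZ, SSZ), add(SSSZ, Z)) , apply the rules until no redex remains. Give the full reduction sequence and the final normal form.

Answer: normal form = S^5(Z)  (in 12 steps)

Derivation:
  start: add(mul(SZ, SSZ), add(SSSZ, Z))
  [1] add(add(SSZ, mul(Z, SSZ)), add(SSSZ, Z))
  [2] add(S(add(SZ, mul(Z, SSZ))), add(SSSZ, Z))
  [3] S(add(add(SZ, mul(Z, SSZ)), add(SSSZ, Z)))
  [4] S(add(S(add(Z, mul(Z, SSZ))), add(SSSZ, Z)))
  [5] S(S(add(add(Z, mul(Z, SSZ)), add(SSSZ, Z))))
  [6] S(S(add(mul(Z, SSZ), add(SSSZ, Z))))
  [7] S(S(add(Z, add(SSSZ, Z))))
  [8] S(S(add(SSSZ, Z)))
  [9] S(S(S(add(SSZ, Z))))
  [10] S(S(S(S(add(SZ, Z)))))
  [11] S(S(S(S(S(add(Z, Z))))))
  [12] S^5(Z)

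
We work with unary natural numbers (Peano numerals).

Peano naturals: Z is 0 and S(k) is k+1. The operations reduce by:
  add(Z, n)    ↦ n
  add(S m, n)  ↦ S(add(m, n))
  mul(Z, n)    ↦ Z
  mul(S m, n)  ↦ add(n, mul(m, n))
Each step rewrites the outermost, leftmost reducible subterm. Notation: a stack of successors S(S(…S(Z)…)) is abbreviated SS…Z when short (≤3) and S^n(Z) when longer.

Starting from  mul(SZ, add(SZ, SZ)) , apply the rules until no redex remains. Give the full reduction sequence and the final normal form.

Answer: normal form = SSZ  (in 7 steps)

Reduction:
  start: mul(SZ, add(SZ, SZ))
  step 1: add(add(SZ, SZ), mul(Z, add(SZ, SZ)))
  step 2: add(S(add(Z, SZ)), mul(Z, add(SZ, SZ)))
  step 3: S(add(add(Z, SZ), mul(Z, add(SZ, SZ))))
  step 4: S(add(SZ, mul(Z, add(SZ, SZ))))
  step 5: S(S(add(Z, mul(Z, add(SZ, SZ)))))
  step 6: S(S(mul(Z, add(SZ, SZ))))
  step 7: SSZ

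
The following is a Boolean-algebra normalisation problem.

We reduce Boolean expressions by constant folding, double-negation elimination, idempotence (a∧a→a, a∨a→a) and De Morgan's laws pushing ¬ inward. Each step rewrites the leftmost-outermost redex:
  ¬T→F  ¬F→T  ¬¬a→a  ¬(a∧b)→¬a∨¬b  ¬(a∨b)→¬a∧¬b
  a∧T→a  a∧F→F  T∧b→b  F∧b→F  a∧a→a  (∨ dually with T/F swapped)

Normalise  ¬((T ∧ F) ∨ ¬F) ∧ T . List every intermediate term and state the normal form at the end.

  start: ¬((T ∧ F) ∨ ¬F) ∧ T
  →1  ¬((T ∧ F) ∨ ¬F)
  →2  ¬(T ∧ F) ∧ ¬¬F
  →3  (¬T ∨ ¬F) ∧ ¬¬F
  →4  (F ∨ ¬F) ∧ ¬¬F
  →5  ¬F ∧ ¬¬F
  →6  T ∧ ¬¬F
  →7  ¬¬F
  →8  F

Answer: normal form = F  (in 8 steps)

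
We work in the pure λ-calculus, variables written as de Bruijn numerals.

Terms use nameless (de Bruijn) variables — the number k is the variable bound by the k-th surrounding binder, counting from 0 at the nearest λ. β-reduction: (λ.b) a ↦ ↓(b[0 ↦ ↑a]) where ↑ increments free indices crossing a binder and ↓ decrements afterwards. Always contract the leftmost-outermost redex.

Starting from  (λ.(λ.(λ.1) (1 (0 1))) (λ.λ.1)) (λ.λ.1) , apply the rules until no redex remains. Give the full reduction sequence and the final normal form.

Answer: normal form = λ.λ.1  (in 3 steps)

Derivation:
  start: (λ.(λ.(λ.1) (1 (0 1))) (λ.λ.1)) (λ.λ.1)
  [1] (λ.(λ.1) ((λ.λ.1) (0 (λ.λ.1)))) (λ.λ.1)
  [2] (λ.λ.λ.1) ((λ.λ.1) ((λ.λ.1) (λ.λ.1)))
  [3] λ.λ.1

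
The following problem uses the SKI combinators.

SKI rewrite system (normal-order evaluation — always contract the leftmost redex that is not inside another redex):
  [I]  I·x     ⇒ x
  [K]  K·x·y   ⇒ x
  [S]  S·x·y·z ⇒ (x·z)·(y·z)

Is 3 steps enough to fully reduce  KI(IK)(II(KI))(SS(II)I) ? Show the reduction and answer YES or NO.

Answer: NO — after 3 steps the term is I(KI)(SS(II)I), not yet normal

Reduction:
  start: KI(IK)(II(KI))(SS(II)I)
  step 1: I(II(KI))(SS(II)I)
  step 2: II(KI)(SS(II)I)
  step 3: I(KI)(SS(II)I)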